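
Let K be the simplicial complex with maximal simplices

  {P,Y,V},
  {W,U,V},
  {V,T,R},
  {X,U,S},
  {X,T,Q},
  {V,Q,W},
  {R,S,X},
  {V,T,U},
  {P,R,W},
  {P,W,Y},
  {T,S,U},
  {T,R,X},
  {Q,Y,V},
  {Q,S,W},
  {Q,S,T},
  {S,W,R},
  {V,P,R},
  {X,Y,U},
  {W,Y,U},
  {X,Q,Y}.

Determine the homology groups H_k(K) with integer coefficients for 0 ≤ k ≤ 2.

Order the vertices as P < Q < R < S < T < U < V < W < X < Y. Listing each simplex with vertices in this order, K has dimension 2 with simplices:

  0-simplices (10): P, Q, R, S, T, U, V, W, X, Y
  1-simplices (30): PR, PV, PW, PY, QS, QT, QV, QW, QX, QY, RS, RT, RV, RW, RX, ST, SU, SW, SX, TU, TV, TX, UV, UW, UX, UY, VW, VY, WY, XY
  2-simplices (20): PRV, PRW, PVY, PWY, QST, QSW, QTX, QVW, QVY, QXY, RSW, RSX, RTV, RTX, STU, SUX, TUV, UVW, UWY, UXY

giving chain groups C_0 ≅ Z^10, C_1 ≅ Z^30, C_2 ≅ Z^20.

The boundary map ∂_1: C_1 → C_0 sends each edge [p,q] (with p < q) to q − p.
The resulting 10×30 matrix has rank 9, and its Smith normal form has invariant factors (1,1,1,1,1,1,1,1,1).

Boundary ∂_2: C_2 → C_1 acts by ∂[p,q,r] = [q,r] − [p,r] + [p,q]. For instance
  ∂PWY = WY − PY + PW,
  ∂PRW = RW − PW + PR.
The 30×20 boundary matrix has rank 20 and Smith normal form diag(1,1,1,1,1,1,1,1,1,1,1,1,1,1,1,1,1,1,1,2).

Reading off H_k = ker ∂_k / im ∂_{k+1}:

  H_0: rank C_0 − rank ∂_1 = 10 − 9 = 1, and the invariant factors of ∂_1 are all 1, so H_0 = Z.
  H_1: rank ker ∂_1 − rank ∂_2 = (30 − 9) − 20 = 1, and ∂_2 has invariant factor 2 > 1, so H_1 = Z ⊕ Z/2.
  H_2: rank ker ∂_2 − rank ∂_3 = (20 − 20) − 0 = 0, and there is no ∂_3, so H_2 = 0.

H_0 ≅ Z,  H_1 ≅ Z ⊕ Z/2,  H_2 = 0.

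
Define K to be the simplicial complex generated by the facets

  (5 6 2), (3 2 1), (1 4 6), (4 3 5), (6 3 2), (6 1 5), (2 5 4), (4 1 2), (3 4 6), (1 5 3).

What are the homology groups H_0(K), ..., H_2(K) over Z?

Order the vertices as 1 < 2 < 3 < 4 < 5 < 6. Listing each simplex with vertices in this order, K has dimension 2 with simplices:

  0-simplices (6): [1], [2], [3], [4], [5], [6]
  1-simplices (15): [1,2], [1,3], [1,4], [1,5], [1,6], [2,3], [2,4], [2,5], [2,6], [3,4], [3,5], [3,6], [4,5], [4,6], [5,6]
  2-simplices (10): [1,2,3], [1,2,4], [1,3,5], [1,4,6], [1,5,6], [2,3,6], [2,4,5], [2,5,6], [3,4,5], [3,4,6]

Hence C_0 ≅ Z^6, C_1 ≅ Z^15, C_2 ≅ Z^10.

∂_1: C_1 → C_0 sends each edge [p,q] (with p < q) to q − p.
This gives a 6×15 integer matrix of rank 5; reducing to Smith normal form yields diagonal entries (1,1,1,1,1).

∂_2: C_2 → C_1 sends each 2-simplex [p,q,r] to [q,r] − [p,r] + [p,q]. For instance
  ∂[1,2,4] = [2,4] − [1,4] + [1,2],
  ∂[1,4,6] = [4,6] − [1,6] + [1,4].
The resulting 15×10 matrix has rank 10, and its Smith normal form has invariant factors (1,1,1,1,1,1,1,1,1,2).

Reading off H_k = ker ∂_k / im ∂_{k+1}:

  H_0: rank C_0 − rank ∂_1 = 6 − 5 = 1, and the invariant factors of ∂_1 are all 1, so H_0 = Z.
  H_1: rank ker ∂_1 − rank ∂_2 = (15 − 5) − 10 = 0, and ∂_2 has invariant factor 2 > 1, so H_1 = Z/2Z.
  H_2: rank ker ∂_2 − rank ∂_3 = (10 − 10) − 0 = 0, and there is no ∂_3, so H_2 = 0.

As a check, the Euler characteristic is 6 − 15 + 10 = 1, which agrees with 1 − 0 + 0 = 1.

H_0 = Z,  H_1 = Z/2Z,  H_2 = 0.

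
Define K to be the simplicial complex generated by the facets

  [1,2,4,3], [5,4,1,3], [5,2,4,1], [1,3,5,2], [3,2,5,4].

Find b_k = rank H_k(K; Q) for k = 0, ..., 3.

K has 5 vertices, 10 edges, 10 triangles, 5 3-simplices.
rank ∂_0 = 0, rank ∂_1 = 4 ⇒ b_0 = 5 − 0 − 4 = 1; all invariant factors of ∂_1 are 1 so no torsion. So H_0 ≅ Z.
rank ∂_1 = 4, rank ∂_2 = 6 ⇒ b_1 = 10 − 4 − 6 = 0; all invariant factors of ∂_2 are 1 so no torsion. So H_1 ≅ 0.
rank ∂_2 = 6, rank ∂_3 = 4 ⇒ b_2 = 10 − 6 − 4 = 0; all invariant factors of ∂_3 are 1 so no torsion. So H_2 ≅ 0.
rank ∂_3 = 4, rank ∂_4 = 0 ⇒ b_3 = 5 − 4 − 0 = 1. So H_3 ≅ Z.

b_0 = 1, b_1 = 0, b_2 = 0, b_3 = 1.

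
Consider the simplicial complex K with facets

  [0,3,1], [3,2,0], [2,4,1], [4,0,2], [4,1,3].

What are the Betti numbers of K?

b_0 = 1, b_1 = 1, b_2 = 0.

K has 5 vertices, 10 edges, 5 triangles.
rank ∂_0 = 0, rank ∂_1 = 4 ⇒ b_0 = 5 − 0 − 4 = 1; all invariant factors of ∂_1 are 1 so no torsion. So H_0 ≅ Z.
rank ∂_1 = 4, rank ∂_2 = 5 ⇒ b_1 = 10 − 4 − 5 = 1; all invariant factors of ∂_2 are 1 so no torsion. So H_1 ≅ Z.
rank ∂_2 = 5, rank ∂_3 = 0 ⇒ b_2 = 5 − 5 − 0 = 0. So H_2 ≅ 0.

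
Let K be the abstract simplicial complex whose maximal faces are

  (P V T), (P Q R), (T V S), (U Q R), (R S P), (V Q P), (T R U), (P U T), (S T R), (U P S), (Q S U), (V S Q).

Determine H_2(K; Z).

Take the total order P < Q < R < S < T < U < V on the vertex set. Then K (dimension 2) consists of the simplices:

  0-simplices (7): P, Q, R, S, T, U, V
  1-simplices (18): PQ, PR, PS, PT, PU, PV, QR, QS, QU, QV, RS, RT, RU, ST, SU, SV, TU, TV
  2-simplices (12): PQR, PQV, PRS, PSU, PTU, PTV, QRU, QSU, QSV, RST, RTU, STV

so the chain groups are C_0 ≅ Z^7, C_1 ≅ Z^18, C_2 ≅ Z^12.

∂_1: C_1 → C_0 maps an edge to its endpoints' difference, ∂[p,q] = q − p. For instance
  ∂QR = R − Q.
As a 7×18 matrix over Z this has rank 6, with invariant factors (1,1,1,1,1,1).

Boundary ∂_2: C_2 → C_1 acts by ∂[p,q,r] = [q,r] − [p,r] + [p,q]. For instance
  ∂QSU = SU − QU + QS,
  ∂STV = TV − SV + ST.
The 18×12 boundary matrix has rank 12 and Smith normal form diag(1,1,1,1,1,1,1,1,1,1,1,2).

From H_k ≅ ker(∂_k) / im(∂_{k+1}) we obtain:

  H_2: rank ker ∂_2 − rank ∂_3 = (12 − 12) − 0 = 0, and there is no ∂_3, so H_2 ≅ 0.

(K is a triangulation of the real projective plane RP^2.)

H_2 ≅ 0.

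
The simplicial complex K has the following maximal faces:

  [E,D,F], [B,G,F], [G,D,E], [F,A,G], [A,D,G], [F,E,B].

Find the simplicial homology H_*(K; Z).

Take the total order A < B < D < E < F < G on the vertex set. Then K (dimension 2) consists of the simplices:

  0-simplices (6): A, B, D, E, F, G
  1-simplices (12): AD, AF, AG, BE, BF, BG, DE, DF, DG, EF, EG, FG
  2-simplices (6): ADG, AFG, BEF, BFG, DEF, DEG

Hence C_0 ≅ Z^6, C_1 ≅ Z^12, C_2 ≅ Z^6.

Boundary ∂_1: C_1 → C_0 is given by ∂[p,q] = [q] − [p].
The resulting 6×12 matrix has rank 5, and its Smith normal form has invariant factors (1,1,1,1,1).

∂_2: C_2 → C_1 maps a triangle to the signed sum of its edges. For instance
  ∂AFG = FG − AG + AF,
  ∂ADG = DG − AG + AD.
This gives a 12×6 integer matrix of rank 6; reducing to Smith normal form yields diagonal entries (1,1,1,1,1,1).

Now H_k = ker ∂_k / im ∂_{k+1}, so:

  H_0: rank C_0 − rank ∂_1 = 6 − 5 = 1, and the invariant factors of ∂_1 are all 1, so H_0 = Z.
  H_1: rank ker ∂_1 − rank ∂_2 = (12 − 5) − 6 = 1, and the invariant factors of ∂_2 are all 1, so H_1 = Z.
  H_2: rank ker ∂_2 − rank ∂_3 = (6 − 6) − 0 = 0, and there is no ∂_3, so H_2 = 0.

As a check, the Euler characteristic is 6 − 12 + 6 = 0, which agrees with 1 − 1 + 0 = 0.

H_0 = Z,  H_1 = Z,  H_2 = 0.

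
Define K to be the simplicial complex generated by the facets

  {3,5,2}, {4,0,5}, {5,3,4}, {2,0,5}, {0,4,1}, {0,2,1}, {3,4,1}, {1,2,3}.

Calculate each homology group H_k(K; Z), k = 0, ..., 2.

Fix the vertex order 0 < 1 < 2 < 3 < 4 < 5 and write every simplex with vertices in increasing order. Then dim K = 2 and the simplices of K are:

  0-simplices (6): [0], [1], [2], [3], [4], [5]
  1-simplices (12): [0,1], [0,2], [0,4], [0,5], [1,2], [1,3], [1,4], [2,3], [2,5], [3,4], [3,5], [4,5]
  2-simplices (8): [0,1,2], [0,1,4], [0,2,5], [0,4,5], [1,2,3], [1,3,4], [2,3,5], [3,4,5]

giving chain groups C_0 ≅ Z^6, C_1 ≅ Z^12, C_2 ≅ Z^8.

∂_1: C_1 → C_0 is given by ∂[p,q] = [q] − [p]. For instance
  ∂[1,2] = [2] − [1].
This gives a 6×12 integer matrix of rank 5; reducing to Smith normal form yields diagonal entries (1,1,1,1,1).

Boundary ∂_2: C_2 → C_1 sends each 2-simplex [p,q,r] to [q,r] − [p,r] + [p,q]. For instance
  ∂[2,3,5] = [3,5] − [2,5] + [2,3],
  ∂[1,2,3] = [2,3] − [1,3] + [1,2].
This gives a 12×8 integer matrix of rank 7; reducing to Smith normal form yields diagonal entries (1,1,1,1,1,1,1).

Now H_k = ker ∂_k / im ∂_{k+1}, so:

  H_0: rank C_0 − rank ∂_1 = 6 − 5 = 1, and the invariant factors of ∂_1 are all 1, so H_0 = Z.
  H_1: rank ker ∂_1 − rank ∂_2 = (12 − 5) − 7 = 0, and the invariant factors of ∂_2 are all 1, so H_1 = 0.
  H_2: rank ker ∂_2 − rank ∂_3 = (8 − 7) − 0 = 1, and there is no ∂_3, so H_2 = Z.

H_0 = Z,  H_1 = 0,  H_2 = Z.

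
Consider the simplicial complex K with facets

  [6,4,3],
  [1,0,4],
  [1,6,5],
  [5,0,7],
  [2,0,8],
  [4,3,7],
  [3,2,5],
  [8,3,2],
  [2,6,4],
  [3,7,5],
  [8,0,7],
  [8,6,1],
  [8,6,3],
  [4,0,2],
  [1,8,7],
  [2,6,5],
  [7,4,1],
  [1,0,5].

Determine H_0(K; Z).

Fix the vertex order 0 < 1 < 2 < 3 < 4 < 5 < 6 < 7 < 8 and write every simplex with vertices in increasing order. Then dim K = 2 and the simplices of K are:

  0-simplices (9): [0], [1], [2], [3], [4], [5], [6], [7], [8]
  1-simplices (27): (27 of them)
  2-simplices (18): [0,1,4], [0,1,5], [0,2,4], [0,2,8], [0,5,7], [0,7,8], [1,4,7], [1,5,6], [1,6,8], [1,7,8], [2,3,5], [2,3,8], [2,4,6], [2,5,6], [3,4,6], [3,4,7], [3,5,7], [3,6,8]

giving chain groups C_0 ≅ Z^9, C_1 ≅ Z^27, C_2 ≅ Z^18.

Boundary ∂_1: C_1 → C_0 sends each edge [p,q] (with p < q) to q − p. For instance
  ∂[0,7] = [7] − [0].
The 9×27 boundary matrix has rank 8 and Smith normal form diag(1,1,1,1,1,1,1,1).

The boundary map ∂_2: C_2 → C_1 sends each 2-simplex [p,q,r] to [q,r] − [p,r] + [p,q]. For instance
  ∂[3,5,7] = [5,7] − [3,7] + [3,5],
  ∂[1,4,7] = [4,7] − [1,7] + [1,4].
As a 27×18 matrix over Z this has rank 18, with invariant factors (1,1,1,1,1,1,1,1,1,1,1,1,1,1,1,1,1,2).

From H_k ≅ ker(∂_k) / im(∂_{k+1}) we obtain:

  H_0: rank C_0 − rank ∂_1 = 9 − 8 = 1, and the invariant factors of ∂_1 are all 1, so H_0 = Z.

H_0 ≅ Z.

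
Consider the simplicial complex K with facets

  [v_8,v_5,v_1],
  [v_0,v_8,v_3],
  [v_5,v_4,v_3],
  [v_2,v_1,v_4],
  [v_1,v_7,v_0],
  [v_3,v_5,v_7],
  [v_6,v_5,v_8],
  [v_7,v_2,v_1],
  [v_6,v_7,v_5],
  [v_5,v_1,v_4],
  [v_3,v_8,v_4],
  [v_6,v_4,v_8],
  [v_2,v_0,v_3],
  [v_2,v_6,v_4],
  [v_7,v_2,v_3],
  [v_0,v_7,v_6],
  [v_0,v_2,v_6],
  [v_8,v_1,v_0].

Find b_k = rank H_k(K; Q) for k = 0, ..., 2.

b_0 = 1, b_1 = 1, b_2 = 0.

Take the total order v_0 < v_1 < v_2 < v_3 < v_4 < v_5 < v_6 < v_7 < v_8 on the vertex set. Then K (dimension 2) consists of the simplices:

  0-simplices (9): [v_0], [v_1], [v_2], [v_3], [v_4], [v_5], [v_6], [v_7], [v_8]
  1-simplices (27): (27 of them)
  2-simplices (18): (18 of them)

giving chain groups C_0 ≅ Z^9, C_1 ≅ Z^27, C_2 ≅ Z^18.

∂_1: C_1 → C_0 is given by ∂[p,q] = [q] − [p].
The resulting 9×27 matrix has rank 8, and its Smith normal form has invariant factors (1,1,1,1,1,1,1,1).

∂_2: C_2 → C_1 maps a triangle to the signed sum of its edges. For instance
  ∂[v_3,v_4,v_5] = [v_4,v_5] − [v_3,v_5] + [v_3,v_4],
  ∂[v_1,v_4,v_5] = [v_4,v_5] − [v_1,v_5] + [v_1,v_4].
The 27×18 boundary matrix has rank 18 and Smith normal form diag(1,1,1,1,1,1,1,1,1,1,1,1,1,1,1,1,1,2).

From H_k ≅ ker(∂_k) / im(∂_{k+1}) we obtain:

  H_0: rank C_0 − rank ∂_1 = 9 − 8 = 1, and the invariant factors of ∂_1 are all 1, so H_0 ≅ Z.
  H_1: rank ker ∂_1 − rank ∂_2 = (27 − 8) − 18 = 1, and ∂_2 has invariant factor 2 > 1, so H_1 ≅ Z ⊕ Z/2.
  H_2: rank ker ∂_2 − rank ∂_3 = (18 − 18) − 0 = 0, and there is no ∂_3, so H_2 ≅ 0.

Hence the Betti numbers are b_0 = 1, b_1 = 1, b_2 = 0.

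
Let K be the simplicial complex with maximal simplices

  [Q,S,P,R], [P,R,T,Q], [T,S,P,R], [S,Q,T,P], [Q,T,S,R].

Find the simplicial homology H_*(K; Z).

H_0 = Z,  H_1 = 0,  H_2 = 0,  H_3 = Z.

We work with the vertex ordering P < Q < R < S < T. The simplices of K, each written with vertices in increasing order, are:

  0-simplices (5): P, Q, R, S, T
  1-simplices (10): PQ, PR, PS, PT, QR, QS, QT, RS, RT, ST
  2-simplices (10): PQR, PQS, PQT, PRS, PRT, PST, QRS, QRT, QST, RST
  3-simplices (5): PQRS, PQRT, PQST, PRST, QRST

so the chain groups are C_0 ≅ Z^5, C_1 ≅ Z^10, C_2 ≅ Z^10, C_3 ≅ Z^5.

Boundary ∂_1: C_1 → C_0 sends each edge [p,q] (with p < q) to q − p. For instance
  ∂RT = T − R.
This gives a 5×10 integer matrix of rank 4; reducing to Smith normal form yields diagonal entries (1,1,1,1).

The boundary map ∂_2: C_2 → C_1 sends each 2-simplex [p,q,r] to [q,r] − [p,r] + [p,q]. For instance
  ∂PQR = QR − PR + PQ,
  ∂QST = ST − QT + QS.
This gives a 10×10 integer matrix of rank 6; reducing to Smith normal form yields diagonal entries (1,1,1,1,1,1).

The boundary map ∂_3: C_3 → C_2 sends each 3-simplex σ to the alternating sum Σ_i (−1)^i (σ with its i-th vertex removed). For instance
  ∂PRST = RST − PST + PRT − PRS,
  ∂QRST = RST − QST + QRT − QRS.
The resulting 10×5 matrix has rank 4, and its Smith normal form has invariant factors (1,1,1,1).

Reading off H_k = ker ∂_k / im ∂_{k+1}:

  H_0: rank C_0 − rank ∂_1 = 5 − 4 = 1, and the invariant factors of ∂_1 are all 1, so H_0 = Z.
  H_1: rank ker ∂_1 − rank ∂_2 = (10 − 4) − 6 = 0, and the invariant factors of ∂_2 are all 1, so H_1 = 0.
  H_2: rank ker ∂_2 − rank ∂_3 = (10 − 6) − 4 = 0, and the invariant factors of ∂_3 are all 1, so H_2 = 0.
  H_3: rank ker ∂_3 − rank ∂_4 = (5 − 4) − 0 = 1, and there is no ∂_4, so H_3 = Z.

(K is a triangulation of the 3-sphere S^3.)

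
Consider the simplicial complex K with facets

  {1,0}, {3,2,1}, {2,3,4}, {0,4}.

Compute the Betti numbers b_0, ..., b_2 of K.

b_0 = 1, b_1 = 1, b_2 = 0.

Order the vertices as 0 < 1 < 2 < 3 < 4. Listing each simplex with vertices in this order, K has dimension 2 with simplices:

  0-simplices (5): [0], [1], [2], [3], [4]
  1-simplices (7): [0,1], [0,4], [1,2], [1,3], [2,3], [2,4], [3,4]
  2-simplices (2): [1,2,3], [2,3,4]

so the chain groups are C_0 ≅ Z^5, C_1 ≅ Z^7, C_2 ≅ Z^2.

Boundary ∂_1: C_1 → C_0 maps an edge to its endpoints' difference, ∂[p,q] = q − p. For instance
  ∂[0,1] = [1] − [0].
As a 5×7 matrix over Z this has rank 4, with invariant factors (1,1,1,1).

Boundary ∂_2: C_2 → C_1 sends each 2-simplex [p,q,r] to [q,r] − [p,r] + [p,q]. For instance
  ∂[1,2,3] = [2,3] − [1,3] + [1,2],
  ∂[2,3,4] = [3,4] − [2,4] + [2,3].
This gives a 7×2 integer matrix of rank 2; reducing to Smith normal form yields diagonal entries (1,1).

Computing H_k = (kernel of ∂_k) / (image of ∂_{k+1}):

  H_0: rank C_0 − rank ∂_1 = 5 − 4 = 1, and the invariant factors of ∂_1 are all 1, so H_0 ≅ Z.
  H_1: rank ker ∂_1 − rank ∂_2 = (7 − 4) − 2 = 1, and the invariant factors of ∂_2 are all 1, so H_1 ≅ Z.
  H_2: rank ker ∂_2 − rank ∂_3 = (2 − 2) − 0 = 0, and there is no ∂_3, so H_2 ≅ 0.

Hence the Betti numbers are b_0 = 1, b_1 = 1, b_2 = 0.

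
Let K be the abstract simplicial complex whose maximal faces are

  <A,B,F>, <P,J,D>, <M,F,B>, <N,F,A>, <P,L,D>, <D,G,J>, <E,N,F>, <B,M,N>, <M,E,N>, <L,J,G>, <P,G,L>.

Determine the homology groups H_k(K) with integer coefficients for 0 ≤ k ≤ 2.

K has 11 vertices, 22 edges, 11 triangles.
rank ∂_0 = 0, rank ∂_1 = 9 ⇒ b_0 = 11 − 0 − 9 = 2; all invariant factors of ∂_1 are 1 so no torsion. So H_0 ≅ Z^2.
rank ∂_1 = 9, rank ∂_2 = 11 ⇒ b_1 = 22 − 9 − 11 = 2; all invariant factors of ∂_2 are 1 so no torsion. So H_1 ≅ Z^2.
rank ∂_2 = 11, rank ∂_3 = 0 ⇒ b_2 = 11 − 11 − 0 = 0. So H_2 ≅ 0.

H_0 ≅ Z^2,  H_1 ≅ Z^2,  H_2 = 0.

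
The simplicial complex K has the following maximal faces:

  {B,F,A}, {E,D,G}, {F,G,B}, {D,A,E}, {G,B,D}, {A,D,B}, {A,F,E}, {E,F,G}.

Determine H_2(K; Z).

K has 6 vertices, 12 edges, 8 triangles.
rank ∂_2 = 7, rank ∂_3 = 0 ⇒ b_2 = 8 − 7 − 0 = 1. So H_2 ≅ Z.

H_2 = Z.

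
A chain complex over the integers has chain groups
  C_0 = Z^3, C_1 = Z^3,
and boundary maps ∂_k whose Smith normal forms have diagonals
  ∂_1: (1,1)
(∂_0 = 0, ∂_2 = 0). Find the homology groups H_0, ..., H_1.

H_0: b_0 = 3 − 0 − 2 = 1; torsion from ∂_1 factors > 1: none. So H_0 = Z.
H_1: b_1 = 3 − 2 − 0 = 1; torsion from ∂_2 factors > 1: none. So H_1 = Z.

H_0 = Z,  H_1 = Z.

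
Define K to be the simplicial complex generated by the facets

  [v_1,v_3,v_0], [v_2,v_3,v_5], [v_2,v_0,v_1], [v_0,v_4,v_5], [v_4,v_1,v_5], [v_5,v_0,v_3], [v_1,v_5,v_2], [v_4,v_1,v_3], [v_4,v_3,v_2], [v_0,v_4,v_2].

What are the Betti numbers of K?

b_0 = 1, b_1 = 0, b_2 = 0.

We work with the vertex ordering v_0 < v_1 < v_2 < v_3 < v_4 < v_5. The simplices of K, each written with vertices in increasing order, are:

  0-simplices (6): [v_0], [v_1], [v_2], [v_3], [v_4], [v_5]
  1-simplices (15): (15 of them)
  2-simplices (10): [v_0,v_1,v_2], [v_0,v_1,v_3], [v_0,v_2,v_4], [v_0,v_3,v_5], [v_0,v_4,v_5], [v_1,v_2,v_5], [v_1,v_3,v_4], [v_1,v_4,v_5], [v_2,v_3,v_4], [v_2,v_3,v_5]

Hence C_0 ≅ Z^6, C_1 ≅ Z^15, C_2 ≅ Z^10.

Boundary ∂_1: C_1 → C_0 is given by ∂[p,q] = [q] − [p]. For instance
  ∂[v_0,v_2] = [v_2] − [v_0].
This gives a 6×15 integer matrix of rank 5; reducing to Smith normal form yields diagonal entries (1,1,1,1,1).

∂_2: C_2 → C_1 maps a triangle to the signed sum of its edges. For instance
  ∂[v_0,v_1,v_3] = [v_1,v_3] − [v_0,v_3] + [v_0,v_1],
  ∂[v_2,v_3,v_4] = [v_3,v_4] − [v_2,v_4] + [v_2,v_3].
The 15×10 boundary matrix has rank 10 and Smith normal form diag(1,1,1,1,1,1,1,1,1,2).

Computing H_k = (kernel of ∂_k) / (image of ∂_{k+1}):

  H_0: rank C_0 − rank ∂_1 = 6 − 5 = 1, and the invariant factors of ∂_1 are all 1, so H_0 ≅ Z.
  H_1: rank ker ∂_1 − rank ∂_2 = (15 − 5) − 10 = 0, and ∂_2 has invariant factor 2 > 1, so H_1 ≅ Z/2.
  H_2: rank ker ∂_2 − rank ∂_3 = (10 − 10) − 0 = 0, and there is no ∂_3, so H_2 ≅ 0.

As a check, the Euler characteristic is 6 − 15 + 10 = 1, which agrees with 1 − 0 + 0 = 1.

Hence the Betti numbers are b_0 = 1, b_1 = 0, b_2 = 0.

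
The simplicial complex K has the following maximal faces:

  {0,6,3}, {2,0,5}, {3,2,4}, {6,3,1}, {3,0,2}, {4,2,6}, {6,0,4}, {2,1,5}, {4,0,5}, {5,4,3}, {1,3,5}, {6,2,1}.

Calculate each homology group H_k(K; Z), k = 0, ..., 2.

K has 7 vertices, 18 edges, 12 triangles.
rank ∂_0 = 0, rank ∂_1 = 6 ⇒ b_0 = 7 − 0 − 6 = 1; all invariant factors of ∂_1 are 1 so no torsion. So H_0 ≅ Z.
rank ∂_1 = 6, rank ∂_2 = 12 ⇒ b_1 = 18 − 6 − 12 = 0; ∂_2 has invariant factor(s) [2] giving torsion. So H_1 ≅ Z/2.
rank ∂_2 = 12, rank ∂_3 = 0 ⇒ b_2 = 12 − 12 − 0 = 0. So H_2 ≅ 0.

H_0 ≅ Z,  H_1 ≅ Z/2,  H_2 = 0.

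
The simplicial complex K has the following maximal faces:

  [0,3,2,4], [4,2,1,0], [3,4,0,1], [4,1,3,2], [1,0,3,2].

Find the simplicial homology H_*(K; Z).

K has 5 vertices, 10 edges, 10 triangles, 5 3-simplices.
rank ∂_0 = 0, rank ∂_1 = 4 ⇒ b_0 = 5 − 0 − 4 = 1; all invariant factors of ∂_1 are 1 so no torsion. So H_0 ≅ Z.
rank ∂_1 = 4, rank ∂_2 = 6 ⇒ b_1 = 10 − 4 − 6 = 0; all invariant factors of ∂_2 are 1 so no torsion. So H_1 ≅ 0.
rank ∂_2 = 6, rank ∂_3 = 4 ⇒ b_2 = 10 − 6 − 4 = 0; all invariant factors of ∂_3 are 1 so no torsion. So H_2 ≅ 0.
rank ∂_3 = 4, rank ∂_4 = 0 ⇒ b_3 = 5 − 4 − 0 = 1. So H_3 ≅ Z.

H_0 = Z,  H_1 = 0,  H_2 = 0,  H_3 = Z.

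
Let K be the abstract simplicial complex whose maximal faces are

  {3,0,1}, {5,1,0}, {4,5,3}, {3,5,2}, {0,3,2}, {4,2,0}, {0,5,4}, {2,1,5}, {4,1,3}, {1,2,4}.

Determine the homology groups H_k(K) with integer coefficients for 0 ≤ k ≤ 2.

K has 6 vertices, 15 edges, 10 triangles.
rank ∂_0 = 0, rank ∂_1 = 5 ⇒ b_0 = 6 − 0 − 5 = 1; all invariant factors of ∂_1 are 1 so no torsion. So H_0 = Z.
rank ∂_1 = 5, rank ∂_2 = 10 ⇒ b_1 = 15 − 5 − 10 = 0; ∂_2 has invariant factor(s) [2] giving torsion. So H_1 = Z/2Z.
rank ∂_2 = 10, rank ∂_3 = 0 ⇒ b_2 = 10 − 10 − 0 = 0. So H_2 = 0.

H_0 = Z,  H_1 = Z/2Z,  H_2 = 0.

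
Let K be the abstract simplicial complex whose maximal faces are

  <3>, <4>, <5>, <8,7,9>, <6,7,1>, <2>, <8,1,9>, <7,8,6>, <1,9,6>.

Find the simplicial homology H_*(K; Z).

Take the total order 1 < 2 < 3 < 4 < 5 < 6 < 7 < 8 < 9 on the vertex set. Then K (dimension 2) consists of the simplices:

  0-simplices (9): [1], [2], [3], [4], [5], [6], [7], [8], [9]
  1-simplices (10): [1,6], [1,7], [1,8], [1,9], [6,7], [6,8], [6,9], [7,8], [7,9], [8,9]
  2-simplices (5): [1,6,7], [1,6,9], [1,8,9], [6,7,8], [7,8,9]

Hence C_0 ≅ Z^9, C_1 ≅ Z^10, C_2 ≅ Z^5.

∂_1: C_1 → C_0 sends each edge [p,q] (with p < q) to q − p. For instance
  ∂[1,8] = [8] − [1].
This gives a 9×10 integer matrix of rank 4; reducing to Smith normal form yields diagonal entries (1,1,1,1).

∂_2: C_2 → C_1 acts by ∂[p,q,r] = [q,r] − [p,r] + [p,q]. For instance
  ∂[6,7,8] = [7,8] − [6,8] + [6,7],
  ∂[1,6,9] = [6,9] − [1,9] + [1,6].
As a 10×5 matrix over Z this has rank 5, with invariant factors (1,1,1,1,1).

Reading off H_k = ker ∂_k / im ∂_{k+1}:

  H_0: rank C_0 − rank ∂_1 = 9 − 4 = 5, and the invariant factors of ∂_1 are all 1, so H_0 = Z^5.
  H_1: rank ker ∂_1 − rank ∂_2 = (10 − 4) − 5 = 1, and the invariant factors of ∂_2 are all 1, so H_1 = Z.
  H_2: rank ker ∂_2 − rank ∂_3 = (5 − 5) − 0 = 0, and there is no ∂_3, so H_2 = 0.

H_0 = Z^5,  H_1 = Z,  H_2 = 0.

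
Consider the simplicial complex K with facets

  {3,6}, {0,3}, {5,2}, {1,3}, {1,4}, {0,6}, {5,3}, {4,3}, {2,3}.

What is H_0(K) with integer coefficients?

We work with the vertex ordering 0 < 1 < 2 < 3 < 4 < 5 < 6. The simplices of K, each written with vertices in increasing order, are:

  0-simplices (7): [0], [1], [2], [3], [4], [5], [6]
  1-simplices (9): [0,3], [0,6], [1,3], [1,4], [2,3], [2,5], [3,4], [3,5], [3,6]

giving chain groups C_0 ≅ Z^7, C_1 ≅ Z^9.

Boundary ∂_1: C_1 → C_0 maps an edge to its endpoints' difference, ∂[p,q] = q − p. For instance
  ∂[1,4] = [4] − [1].
This gives a 7×9 integer matrix of rank 6; reducing to Smith normal form yields diagonal entries (1,1,1,1,1,1).

Now H_k = ker ∂_k / im ∂_{k+1}, so:

  H_0: rank C_0 − rank ∂_1 = 7 − 6 = 1, and the invariant factors of ∂_1 are all 1, so H_0 = Z.

H_0 = Z.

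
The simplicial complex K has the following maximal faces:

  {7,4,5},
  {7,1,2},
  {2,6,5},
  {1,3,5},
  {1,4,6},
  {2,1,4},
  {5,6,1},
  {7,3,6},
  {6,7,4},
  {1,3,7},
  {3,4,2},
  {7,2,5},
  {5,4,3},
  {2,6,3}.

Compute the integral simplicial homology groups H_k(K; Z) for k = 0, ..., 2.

K has 7 vertices, 21 edges, 14 triangles.
rank ∂_0 = 0, rank ∂_1 = 6 ⇒ b_0 = 7 − 0 − 6 = 1; all invariant factors of ∂_1 are 1 so no torsion. So H_0 ≅ Z.
rank ∂_1 = 6, rank ∂_2 = 13 ⇒ b_1 = 21 − 6 − 13 = 2; all invariant factors of ∂_2 are 1 so no torsion. So H_1 ≅ Z^2.
rank ∂_2 = 13, rank ∂_3 = 0 ⇒ b_2 = 14 − 13 − 0 = 1. So H_2 ≅ Z.

H_0 = Z,  H_1 = Z^2,  H_2 = Z.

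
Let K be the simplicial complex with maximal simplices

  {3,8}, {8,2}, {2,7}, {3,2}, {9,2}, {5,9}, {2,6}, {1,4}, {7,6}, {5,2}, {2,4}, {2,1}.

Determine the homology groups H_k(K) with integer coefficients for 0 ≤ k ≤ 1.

Take the total order 1 < 2 < 3 < 4 < 5 < 6 < 7 < 8 < 9 on the vertex set. Then K (dimension 1) consists of the simplices:

  0-simplices (9): [1], [2], [3], [4], [5], [6], [7], [8], [9]
  1-simplices (12): [1,2], [1,4], [2,3], [2,4], [2,5], [2,6], [2,7], [2,8], [2,9], [3,8], [5,9], [6,7]

giving chain groups C_0 ≅ Z^9, C_1 ≅ Z^12.

The boundary map ∂_1: C_1 → C_0 maps an edge to its endpoints' difference, ∂[p,q] = q − p. For instance
  ∂[1,2] = [2] − [1].
As a 9×12 matrix over Z this has rank 8, with invariant factors (1,1,1,1,1,1,1,1).

Reading off H_k = ker ∂_k / im ∂_{k+1}:

  H_0: rank C_0 − rank ∂_1 = 9 − 8 = 1, and the invariant factors of ∂_1 are all 1, so H_0 = Z.
  H_1: rank ker ∂_1 − rank ∂_2 = (12 − 8) − 0 = 4, and there is no ∂_2, so H_1 = Z^4.

H_0 = Z,  H_1 = Z^4.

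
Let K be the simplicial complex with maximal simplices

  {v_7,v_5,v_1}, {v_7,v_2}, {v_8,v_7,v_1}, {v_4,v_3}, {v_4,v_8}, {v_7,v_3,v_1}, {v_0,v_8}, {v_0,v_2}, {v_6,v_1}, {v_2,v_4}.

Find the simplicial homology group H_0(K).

H_0 ≅ Z.

K has 9 vertices, 14 edges, 3 triangles.
rank ∂_0 = 0, rank ∂_1 = 8 ⇒ b_0 = 9 − 0 − 8 = 1; all invariant factors of ∂_1 are 1 so no torsion. So H_0 = Z.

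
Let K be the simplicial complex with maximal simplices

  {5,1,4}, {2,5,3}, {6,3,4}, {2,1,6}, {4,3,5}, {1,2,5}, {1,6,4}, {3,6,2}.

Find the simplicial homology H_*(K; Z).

We work with the vertex ordering 1 < 2 < 3 < 4 < 5 < 6. The simplices of K, each written with vertices in increasing order, are:

  0-simplices (6): [1], [2], [3], [4], [5], [6]
  1-simplices (12): [1,2], [1,4], [1,5], [1,6], [2,3], [2,5], [2,6], [3,4], [3,5], [3,6], [4,5], [4,6]
  2-simplices (8): [1,2,5], [1,2,6], [1,4,5], [1,4,6], [2,3,5], [2,3,6], [3,4,5], [3,4,6]

so the chain groups are C_0 ≅ Z^6, C_1 ≅ Z^12, C_2 ≅ Z^8.

∂_1: C_1 → C_0 maps an edge to its endpoints' difference, ∂[p,q] = q − p. For instance
  ∂[3,5] = [5] − [3].
The resulting 6×12 matrix has rank 5, and its Smith normal form has invariant factors (1,1,1,1,1).

∂_2: C_2 → C_1 acts by ∂[p,q,r] = [q,r] − [p,r] + [p,q]. For instance
  ∂[1,4,5] = [4,5] − [1,5] + [1,4],
  ∂[3,4,6] = [4,6] − [3,6] + [3,4].
The resulting 12×8 matrix has rank 7, and its Smith normal form has invariant factors (1,1,1,1,1,1,1).

Reading off H_k = ker ∂_k / im ∂_{k+1}:

  H_0: rank C_0 − rank ∂_1 = 6 − 5 = 1, and the invariant factors of ∂_1 are all 1, so H_0 = Z.
  H_1: rank ker ∂_1 − rank ∂_2 = (12 − 5) − 7 = 0, and the invariant factors of ∂_2 are all 1, so H_1 = 0.
  H_2: rank ker ∂_2 − rank ∂_3 = (8 − 7) − 0 = 1, and there is no ∂_3, so H_2 = Z.

(K is a triangulation of the 2-sphere S^2.)

H_0 ≅ Z,  H_1 = 0,  H_2 ≅ Z.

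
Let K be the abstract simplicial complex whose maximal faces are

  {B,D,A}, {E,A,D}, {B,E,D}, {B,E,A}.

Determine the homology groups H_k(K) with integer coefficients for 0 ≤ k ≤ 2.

Order the vertices as A < B < D < E. Listing each simplex with vertices in this order, K has dimension 2 with simplices:

  0-simplices (4): A, B, D, E
  1-simplices (6): AB, AD, AE, BD, BE, DE
  2-simplices (4): ABD, ABE, ADE, BDE

so the chain groups are C_0 ≅ Z^4, C_1 ≅ Z^6, C_2 ≅ Z^4.

∂_1: C_1 → C_0 is given by ∂[p,q] = [q] − [p]. For instance
  ∂DE = E − D.
As a 4×6 matrix over Z this has rank 3, with invariant factors (1,1,1).

The boundary map ∂_2: C_2 → C_1 maps a triangle to the signed sum of its edges. For instance
  ∂ABE = BE − AE + AB,
  ∂ABD = BD − AD + AB.
The resulting 6×4 matrix has rank 3, and its Smith normal form has invariant factors (1,1,1).

From H_k ≅ ker(∂_k) / im(∂_{k+1}) we obtain:

  H_0: rank C_0 − rank ∂_1 = 4 − 3 = 1, and the invariant factors of ∂_1 are all 1, so H_0 ≅ Z.
  H_1: rank ker ∂_1 − rank ∂_2 = (6 − 3) − 3 = 0, and the invariant factors of ∂_2 are all 1, so H_1 ≅ 0.
  H_2: rank ker ∂_2 − rank ∂_3 = (4 − 3) − 0 = 1, and there is no ∂_3, so H_2 ≅ Z.

H_0 ≅ Z,  H_1 = 0,  H_2 ≅ Z.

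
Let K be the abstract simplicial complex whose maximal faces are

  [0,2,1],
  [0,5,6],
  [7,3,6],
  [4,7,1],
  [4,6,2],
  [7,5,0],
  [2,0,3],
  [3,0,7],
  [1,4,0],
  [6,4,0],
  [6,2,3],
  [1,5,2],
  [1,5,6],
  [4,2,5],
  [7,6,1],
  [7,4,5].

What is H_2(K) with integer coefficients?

Fix the vertex order 0 < 1 < 2 < 3 < 4 < 5 < 6 < 7 and write every simplex with vertices in increasing order. Then dim K = 2 and the simplices of K are:

  0-simplices (8): [0], [1], [2], [3], [4], [5], [6], [7]
  1-simplices (24): (24 of them)
  2-simplices (16): [0,1,2], [0,1,4], [0,2,3], [0,3,7], [0,4,6], [0,5,6], [0,5,7], [1,2,5], [1,4,7], [1,5,6], [1,6,7], [2,3,6], [2,4,5], [2,4,6], [3,6,7], [4,5,7]

so the chain groups are C_0 ≅ Z^8, C_1 ≅ Z^24, C_2 ≅ Z^16.

The boundary map ∂_1: C_1 → C_0 sends each edge [p,q] (with p < q) to q − p. For instance
  ∂[4,6] = [6] − [4].
The 8×24 boundary matrix has rank 7 and Smith normal form diag(1,1,1,1,1,1,1).

The boundary map ∂_2: C_2 → C_1 maps a triangle to the signed sum of its edges. For instance
  ∂[2,4,6] = [4,6] − [2,6] + [2,4],
  ∂[0,5,7] = [5,7] − [0,7] + [0,5].
The resulting 24×16 matrix has rank 15, and its Smith normal form has invariant factors (1,1,1,1,1,1,1,1,1,1,1,1,1,1,1).

From H_k ≅ ker(∂_k) / im(∂_{k+1}) we obtain:

  H_2: rank ker ∂_2 − rank ∂_3 = (16 − 15) − 0 = 1, and there is no ∂_3, so H_2 = Z.

H_2 = Z.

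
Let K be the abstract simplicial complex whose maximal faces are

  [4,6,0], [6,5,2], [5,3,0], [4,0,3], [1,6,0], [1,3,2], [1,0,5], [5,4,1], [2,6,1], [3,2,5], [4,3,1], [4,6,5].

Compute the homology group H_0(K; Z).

Take the total order 0 < 1 < 2 < 3 < 4 < 5 < 6 on the vertex set. Then K (dimension 2) consists of the simplices:

  0-simplices (7): [0], [1], [2], [3], [4], [5], [6]
  1-simplices (18): [0,1], [0,3], [0,4], [0,5], [0,6], [1,2], [1,3], [1,4], [1,5], [1,6], [2,3], [2,5], [2,6], [3,4], [3,5], [4,5], [4,6], [5,6]
  2-simplices (12): [0,1,5], [0,1,6], [0,3,4], [0,3,5], [0,4,6], [1,2,3], [1,2,6], [1,3,4], [1,4,5], [2,3,5], [2,5,6], [4,5,6]

giving chain groups C_0 ≅ Z^7, C_1 ≅ Z^18, C_2 ≅ Z^12.

∂_1: C_1 → C_0 is given by ∂[p,q] = [q] − [p].
As a 7×18 matrix over Z this has rank 6, with invariant factors (1,1,1,1,1,1).

∂_2: C_2 → C_1 acts by ∂[p,q,r] = [q,r] − [p,r] + [p,q]. For instance
  ∂[0,3,4] = [3,4] − [0,4] + [0,3],
  ∂[2,5,6] = [5,6] − [2,6] + [2,5].
This gives a 18×12 integer matrix of rank 12; reducing to Smith normal form yields diagonal entries (1,1,1,1,1,1,1,1,1,1,1,2).

Now H_k = ker ∂_k / im ∂_{k+1}, so:

  H_0: rank C_0 − rank ∂_1 = 7 − 6 = 1, and the invariant factors of ∂_1 are all 1, so H_0 ≅ Z.

(K is a triangulation of the real projective plane RP^2.)

H_0 ≅ Z.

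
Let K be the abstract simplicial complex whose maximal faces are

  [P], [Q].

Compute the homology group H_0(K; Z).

H_0 = Z^2.

Fix the vertex order P < Q and write every simplex with vertices in increasing order. Then dim K = 0 and the simplices of K are:

  0-simplices (2): P, Q

giving chain groups C_0 ≅ Z^2.

Reading off H_k = ker ∂_k / im ∂_{k+1}:

  H_0: rank C_0 − rank ∂_1 = 2 − 0 = 2, and there is no ∂_1, so H_0 ≅ Z^2.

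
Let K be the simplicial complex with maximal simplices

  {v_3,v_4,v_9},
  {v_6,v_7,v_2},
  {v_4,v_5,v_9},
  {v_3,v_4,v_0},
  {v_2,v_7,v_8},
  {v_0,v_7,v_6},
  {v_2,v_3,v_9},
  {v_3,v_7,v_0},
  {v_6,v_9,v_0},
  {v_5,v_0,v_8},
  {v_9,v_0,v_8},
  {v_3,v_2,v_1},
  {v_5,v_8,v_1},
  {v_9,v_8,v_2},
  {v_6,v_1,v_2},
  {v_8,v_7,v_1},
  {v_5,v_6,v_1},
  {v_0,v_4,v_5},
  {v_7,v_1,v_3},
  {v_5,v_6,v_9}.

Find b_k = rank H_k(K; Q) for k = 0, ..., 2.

b_0 = 1, b_1 = 1, b_2 = 0.

Order the vertices as v_0 < v_1 < v_2 < v_3 < v_4 < v_5 < v_6 < v_7 < v_8 < v_9. Listing each simplex with vertices in this order, K has dimension 2 with simplices:

  0-simplices (10): [v_0], [v_1], [v_2], [v_3], [v_4], [v_5], [v_6], [v_7], [v_8], [v_9]
  1-simplices (30): (30 of them)
  2-simplices (20): (20 of them)

so the chain groups are C_0 ≅ Z^10, C_1 ≅ Z^30, C_2 ≅ Z^20.

∂_1: C_1 → C_0 is given by ∂[p,q] = [q] − [p].
The resulting 10×30 matrix has rank 9, and its Smith normal form has invariant factors (1,1,1,1,1,1,1,1,1).

Boundary ∂_2: C_2 → C_1 maps a triangle to the signed sum of its edges. For instance
  ∂[v_1,v_5,v_6] = [v_5,v_6] − [v_1,v_6] + [v_1,v_5],
  ∂[v_3,v_4,v_9] = [v_4,v_9] − [v_3,v_9] + [v_3,v_4].
The resulting 30×20 matrix has rank 20, and its Smith normal form has invariant factors (1,1,1,1,1,1,1,1,1,1,1,1,1,1,1,1,1,1,1,2).

Reading off H_k = ker ∂_k / im ∂_{k+1}:

  H_0: rank C_0 − rank ∂_1 = 10 − 9 = 1, and the invariant factors of ∂_1 are all 1, so H_0 ≅ Z.
  H_1: rank ker ∂_1 − rank ∂_2 = (30 − 9) − 20 = 1, and ∂_2 has invariant factor 2 > 1, so H_1 ≅ Z ⊕ Z/2.
  H_2: rank ker ∂_2 − rank ∂_3 = (20 − 20) − 0 = 0, and there is no ∂_3, so H_2 ≅ 0.

(K is a triangulation of the Klein bottle.)

Hence the Betti numbers are b_0 = 1, b_1 = 1, b_2 = 0.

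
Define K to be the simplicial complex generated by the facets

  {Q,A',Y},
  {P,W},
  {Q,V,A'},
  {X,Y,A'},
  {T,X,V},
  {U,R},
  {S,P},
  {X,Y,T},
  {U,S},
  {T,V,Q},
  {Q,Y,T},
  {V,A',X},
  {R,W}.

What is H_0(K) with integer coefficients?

H_0 = Z^2.

We work with the vertex ordering P < Q < R < S < T < U < V < W < X < Y < A'. The simplices of K, each written with vertices in increasing order, are:

  0-simplices (11): [P], [Q], [R], [S], [T], [U], [V], [W], [X], [Y], [A']
  1-simplices (17): [P,S], [P,W], [Q,T], [Q,V], [Q,Y], [Q,A'], [R,U], [R,W], [S,U], [T,V], [T,X], [T,Y], [V,X], [V,A'], [X,Y], [X,A'], [Y,A']
  2-simplices (8): [Q,T,V], [Q,T,Y], [Q,V,A'], [Q,Y,A'], [T,V,X], [T,X,Y], [V,X,A'], [X,Y,A']

giving chain groups C_0 ≅ Z^11, C_1 ≅ Z^17, C_2 ≅ Z^8.

∂_1: C_1 → C_0 sends each edge [p,q] (with p < q) to q − p. For instance
  ∂[V,A'] = [A'] − [V].
The 11×17 boundary matrix has rank 9 and Smith normal form diag(1,1,1,1,1,1,1,1,1).

The boundary map ∂_2: C_2 → C_1 maps a triangle to the signed sum of its edges. For instance
  ∂[Q,T,V] = [T,V] − [Q,V] + [Q,T],
  ∂[X,Y,A'] = [Y,A'] − [X,A'] + [X,Y].
This gives a 17×8 integer matrix of rank 7; reducing to Smith normal form yields diagonal entries (1,1,1,1,1,1,1).

Computing H_k = (kernel of ∂_k) / (image of ∂_{k+1}):

  H_0: rank C_0 − rank ∂_1 = 11 − 9 = 2, and the invariant factors of ∂_1 are all 1, so H_0 = Z^2.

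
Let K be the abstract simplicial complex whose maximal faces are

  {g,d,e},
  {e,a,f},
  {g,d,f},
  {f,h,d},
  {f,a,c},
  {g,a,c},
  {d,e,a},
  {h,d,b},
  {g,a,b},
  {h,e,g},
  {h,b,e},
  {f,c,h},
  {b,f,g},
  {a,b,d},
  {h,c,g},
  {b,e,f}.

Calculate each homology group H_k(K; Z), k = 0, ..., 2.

H_0 ≅ Z,  H_1 ≅ Z^2,  H_2 ≅ Z.

Order the vertices as a < b < c < d < e < f < g < h. Listing each simplex with vertices in this order, K has dimension 2 with simplices:

  0-simplices (8): a, b, c, d, e, f, g, h
  1-simplices (24): ab, ac, ad, ae, af, ag, bd, be, bf, bg, bh, cf, cg, ch, de, df, dg, dh, ef, eg, eh, fg, fh, gh
  2-simplices (16): abd, abg, acf, acg, ade, aef, bdh, bef, beh, bfg, cfh, cgh, deg, dfg, dfh, egh

so the chain groups are C_0 ≅ Z^8, C_1 ≅ Z^24, C_2 ≅ Z^16.

Boundary ∂_1: C_1 → C_0 sends each edge [p,q] (with p < q) to q − p.
The resulting 8×24 matrix has rank 7, and its Smith normal form has invariant factors (1,1,1,1,1,1,1).

The boundary map ∂_2: C_2 → C_1 acts by ∂[p,q,r] = [q,r] − [p,r] + [p,q]. For instance
  ∂acf = cf − af + ac,
  ∂cgh = gh − ch + cg.
As a 24×16 matrix over Z this has rank 15, with invariant factors (1,1,1,1,1,1,1,1,1,1,1,1,1,1,1).

From H_k ≅ ker(∂_k) / im(∂_{k+1}) we obtain:

  H_0: rank C_0 − rank ∂_1 = 8 − 7 = 1, and the invariant factors of ∂_1 are all 1, so H_0 = Z.
  H_1: rank ker ∂_1 − rank ∂_2 = (24 − 7) − 15 = 2, and the invariant factors of ∂_2 are all 1, so H_1 = Z^2.
  H_2: rank ker ∂_2 − rank ∂_3 = (16 − 15) − 0 = 1, and there is no ∂_3, so H_2 = Z.

As a check, the Euler characteristic is 8 − 24 + 16 = 0, which agrees with 1 − 2 + 1 = 0.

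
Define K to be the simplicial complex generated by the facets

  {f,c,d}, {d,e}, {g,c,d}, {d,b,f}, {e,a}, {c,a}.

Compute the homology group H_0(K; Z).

Fix the vertex order a < b < c < d < e < f < g and write every simplex with vertices in increasing order. Then dim K = 2 and the simplices of K are:

  0-simplices (7): a, b, c, d, e, f, g
  1-simplices (10): ac, ae, bd, bf, cd, cf, cg, de, df, dg
  2-simplices (3): bdf, cdf, cdg

giving chain groups C_0 ≅ Z^7, C_1 ≅ Z^10, C_2 ≅ Z^3.

The boundary map ∂_1: C_1 → C_0 is given by ∂[p,q] = [q] − [p].
This gives a 7×10 integer matrix of rank 6; reducing to Smith normal form yields diagonal entries (1,1,1,1,1,1).

∂_2: C_2 → C_1 sends each 2-simplex [p,q,r] to [q,r] − [p,r] + [p,q]. For instance
  ∂cdg = dg − cg + cd,
  ∂bdf = df − bf + bd.
This gives a 10×3 integer matrix of rank 3; reducing to Smith normal form yields diagonal entries (1,1,1).

Computing H_k = (kernel of ∂_k) / (image of ∂_{k+1}):

  H_0: rank C_0 − rank ∂_1 = 7 − 6 = 1, and the invariant factors of ∂_1 are all 1, so H_0 = Z.

H_0 = Z.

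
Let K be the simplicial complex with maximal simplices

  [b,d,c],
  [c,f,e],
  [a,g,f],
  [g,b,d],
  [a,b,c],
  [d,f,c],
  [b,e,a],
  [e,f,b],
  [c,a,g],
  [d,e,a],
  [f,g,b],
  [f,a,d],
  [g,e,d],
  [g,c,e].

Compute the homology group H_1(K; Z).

H_1 = Z^2.

Order the vertices as a < b < c < d < e < f < g. Listing each simplex with vertices in this order, K has dimension 2 with simplices:

  0-simplices (7): a, b, c, d, e, f, g
  1-simplices (21): ab, ac, ad, ae, af, ag, bc, bd, be, bf, bg, cd, ce, cf, cg, de, df, dg, ef, eg, fg
  2-simplices (14): abc, abe, acg, ade, adf, afg, bcd, bdg, bef, bfg, cdf, cef, ceg, deg

Hence C_0 ≅ Z^7, C_1 ≅ Z^21, C_2 ≅ Z^14.

The boundary map ∂_1: C_1 → C_0 is given by ∂[p,q] = [q] − [p]. For instance
  ∂de = e − d.
As a 7×21 matrix over Z this has rank 6, with invariant factors (1,1,1,1,1,1).

The boundary map ∂_2: C_2 → C_1 acts by ∂[p,q,r] = [q,r] − [p,r] + [p,q]. For instance
  ∂adf = df − af + ad,
  ∂cef = ef − cf + ce.
The resulting 21×14 matrix has rank 13, and its Smith normal form has invariant factors (1,1,1,1,1,1,1,1,1,1,1,1,1).

Now H_k = ker ∂_k / im ∂_{k+1}, so:

  H_1: rank ker ∂_1 − rank ∂_2 = (21 − 6) − 13 = 2, and the invariant factors of ∂_2 are all 1, so H_1 = Z^2.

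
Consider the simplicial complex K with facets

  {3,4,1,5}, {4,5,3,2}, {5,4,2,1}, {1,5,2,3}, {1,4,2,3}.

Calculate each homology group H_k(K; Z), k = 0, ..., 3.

We work with the vertex ordering 1 < 2 < 3 < 4 < 5. The simplices of K, each written with vertices in increasing order, are:

  0-simplices (5): [1], [2], [3], [4], [5]
  1-simplices (10): [1,2], [1,3], [1,4], [1,5], [2,3], [2,4], [2,5], [3,4], [3,5], [4,5]
  2-simplices (10): [1,2,3], [1,2,4], [1,2,5], [1,3,4], [1,3,5], [1,4,5], [2,3,4], [2,3,5], [2,4,5], [3,4,5]
  3-simplices (5): [1,2,3,4], [1,2,3,5], [1,2,4,5], [1,3,4,5], [2,3,4,5]

giving chain groups C_0 ≅ Z^5, C_1 ≅ Z^10, C_2 ≅ Z^10, C_3 ≅ Z^5.

The boundary map ∂_1: C_1 → C_0 sends each edge [p,q] (with p < q) to q − p.
The 5×10 boundary matrix has rank 4 and Smith normal form diag(1,1,1,1).

The boundary map ∂_2: C_2 → C_1 acts by ∂[p,q,r] = [q,r] − [p,r] + [p,q]. For instance
  ∂[3,4,5] = [4,5] − [3,5] + [3,4],
  ∂[1,2,5] = [2,5] − [1,5] + [1,2].
The resulting 10×10 matrix has rank 6, and its Smith normal form has invariant factors (1,1,1,1,1,1).

The boundary map ∂_3: C_3 → C_2 sends each 3-simplex σ to the alternating sum Σ_i (−1)^i (σ with its i-th vertex removed). For instance
  ∂[1,2,4,5] = [2,4,5] − [1,4,5] + [1,2,5] − [1,2,4],
  ∂[1,2,3,5] = [2,3,5] − [1,3,5] + [1,2,5] − [1,2,3].
This gives a 10×5 integer matrix of rank 4; reducing to Smith normal form yields diagonal entries (1,1,1,1).

Now H_k = ker ∂_k / im ∂_{k+1}, so:

  H_0: rank C_0 − rank ∂_1 = 5 − 4 = 1, and the invariant factors of ∂_1 are all 1, so H_0 ≅ Z.
  H_1: rank ker ∂_1 − rank ∂_2 = (10 − 4) − 6 = 0, and the invariant factors of ∂_2 are all 1, so H_1 ≅ 0.
  H_2: rank ker ∂_2 − rank ∂_3 = (10 − 6) − 4 = 0, and the invariant factors of ∂_3 are all 1, so H_2 ≅ 0.
  H_3: rank ker ∂_3 − rank ∂_4 = (5 − 4) − 0 = 1, and there is no ∂_4, so H_3 ≅ Z.

H_0 ≅ Z,  H_1 = 0,  H_2 = 0,  H_3 ≅ Z.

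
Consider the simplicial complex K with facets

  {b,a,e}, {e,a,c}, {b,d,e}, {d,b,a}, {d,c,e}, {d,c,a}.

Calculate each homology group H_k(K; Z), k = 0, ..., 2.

Take the total order a < b < c < d < e on the vertex set. Then K (dimension 2) consists of the simplices:

  0-simplices (5): a, b, c, d, e
  1-simplices (9): ab, ac, ad, ae, bd, be, cd, ce, de
  2-simplices (6): abd, abe, acd, ace, bde, cde

giving chain groups C_0 ≅ Z^5, C_1 ≅ Z^9, C_2 ≅ Z^6.

Boundary ∂_1: C_1 → C_0 sends each edge [p,q] (with p < q) to q − p. For instance
  ∂ab = b − a.
As a 5×9 matrix over Z this has rank 4, with invariant factors (1,1,1,1).

The boundary map ∂_2: C_2 → C_1 acts by ∂[p,q,r] = [q,r] − [p,r] + [p,q]. For instance
  ∂acd = cd − ad + ac,
  ∂abe = be − ae + ab.
This gives a 9×6 integer matrix of rank 5; reducing to Smith normal form yields diagonal entries (1,1,1,1,1).

Computing H_k = (kernel of ∂_k) / (image of ∂_{k+1}):

  H_0: rank C_0 − rank ∂_1 = 5 − 4 = 1, and the invariant factors of ∂_1 are all 1, so H_0 = Z.
  H_1: rank ker ∂_1 − rank ∂_2 = (9 − 4) − 5 = 0, and the invariant factors of ∂_2 are all 1, so H_1 = 0.
  H_2: rank ker ∂_2 − rank ∂_3 = (6 − 5) − 0 = 1, and there is no ∂_3, so H_2 = Z.

H_0 ≅ Z,  H_1 = 0,  H_2 ≅ Z.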